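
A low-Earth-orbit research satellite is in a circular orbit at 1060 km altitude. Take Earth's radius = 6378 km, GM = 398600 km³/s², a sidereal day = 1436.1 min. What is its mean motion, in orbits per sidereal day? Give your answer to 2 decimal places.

13.50

Semi-major axis a = 6378 + 1060 = 7438 km. Period T = 2π√(a³/μ) = 2π√(7438³/398600) = 6384.0 s = 106.40 min.
Orbits per sidereal day = 86166 / 6384.0 = 13.497.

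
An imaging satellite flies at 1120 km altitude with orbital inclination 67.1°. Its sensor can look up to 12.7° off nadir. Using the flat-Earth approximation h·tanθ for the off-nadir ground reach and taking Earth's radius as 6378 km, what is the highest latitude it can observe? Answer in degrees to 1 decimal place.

For a prograde orbit the ground track reaches latitude ±i = ±67.1°.
Sensor half-swath on the ground ≈ 1120·tan(12.7°) = 252 km = 2.27° of latitude.
Maximum observable latitude ≈ 67.1 + 2.27 = 69.4°.

69.4°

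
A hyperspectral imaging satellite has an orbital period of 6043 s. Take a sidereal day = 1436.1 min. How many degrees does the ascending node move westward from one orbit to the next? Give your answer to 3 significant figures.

25.2°

During one orbit Earth rotates (6043.0 / 86166) × 360° = 25.25°.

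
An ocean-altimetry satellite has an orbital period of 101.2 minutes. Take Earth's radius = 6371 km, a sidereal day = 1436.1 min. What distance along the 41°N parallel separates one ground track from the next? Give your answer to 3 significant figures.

T = 101.2 min = 6072.0 s.
Node shift per orbit = (6072.0/86166) × 360° = 25.37°.
Equatorial spacing = 25.37 × 111.2 km/° = 2821 km.
At 41° latitude, spacing = 2821 × cos(41°) = 2129 km.

2130 km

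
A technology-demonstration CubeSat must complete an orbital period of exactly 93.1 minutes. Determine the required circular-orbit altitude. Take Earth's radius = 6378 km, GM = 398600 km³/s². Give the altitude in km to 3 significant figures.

426 km

T = 93.1 min = 5586.0 s.
From T = 2π√(a³/μ): a = (μ T²/4π²)^(1/3) = (398600 × 5586.0² / 4π²)^(1/3) = 6804 km.
Altitude h = a − R = 6804 − 6378 = 426 km.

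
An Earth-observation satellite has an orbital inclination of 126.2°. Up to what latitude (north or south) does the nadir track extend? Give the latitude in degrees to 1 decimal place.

53.8°

Retrograde orbit: the ground track reaches ±(180° − i) = ±(180 − 126.2) = ±53.8°.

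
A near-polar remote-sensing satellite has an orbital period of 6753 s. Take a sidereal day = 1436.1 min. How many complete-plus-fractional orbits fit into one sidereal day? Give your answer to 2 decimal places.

Orbits per sidereal day = 86166 / 6753.0 = 12.760.

12.76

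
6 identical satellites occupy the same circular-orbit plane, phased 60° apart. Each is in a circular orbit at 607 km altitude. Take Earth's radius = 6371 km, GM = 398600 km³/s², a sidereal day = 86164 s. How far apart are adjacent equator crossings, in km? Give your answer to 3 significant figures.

Semi-major axis a = 6371 + 607 = 6978 km. Period T = 2π√(a³/μ) = 2π√(6978³/398600) = 5801.1 s = 96.68 min.
Single-satellite node shift = (5801.1/86164) × 360° = 24.24°.
With 6 satellites evenly phased, successive equator crossings are 24.24/6 = 4.040° apart.
That is 4.040 × 111.2 = 449 km at the equator.

449 km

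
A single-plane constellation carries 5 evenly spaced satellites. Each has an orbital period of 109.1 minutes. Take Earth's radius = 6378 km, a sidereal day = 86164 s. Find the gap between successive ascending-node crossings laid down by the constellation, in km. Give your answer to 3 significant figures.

T = 109.1 min = 6546.0 s.
Single-satellite node shift = (6546.0/86164) × 360° = 27.35°.
With 5 satellites evenly phased, successive equator crossings are 27.35/5 = 5.470° apart.
That is 5.470 × 111.3 = 609 km at the equator.

609 km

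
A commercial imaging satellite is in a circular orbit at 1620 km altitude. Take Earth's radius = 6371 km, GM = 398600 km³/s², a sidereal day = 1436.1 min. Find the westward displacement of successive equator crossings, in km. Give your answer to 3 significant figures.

3300 km

Semi-major axis a = 6371 + 1620 = 7991 km. Period T = 2π√(a³/μ) = 2π√(7991³/398600) = 7109.1 s = 118.48 min.
During one orbit Earth rotates (7109.1 / 86166) × 360° = 29.70°.
At the equator that is 29.70° × (2π·6371/360) km/° = 29.70 × 111.2 = 3303 km.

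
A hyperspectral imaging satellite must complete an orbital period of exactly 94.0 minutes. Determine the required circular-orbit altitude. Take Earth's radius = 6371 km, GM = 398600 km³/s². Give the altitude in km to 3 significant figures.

T = 94.0 min = 5640.0 s.
From T = 2π√(a³/μ): a = (μ T²/4π²)^(1/3) = (398600 × 5640.0² / 4π²)^(1/3) = 6848 km.
Altitude h = a − R = 6848 − 6371 = 477 km.

477 km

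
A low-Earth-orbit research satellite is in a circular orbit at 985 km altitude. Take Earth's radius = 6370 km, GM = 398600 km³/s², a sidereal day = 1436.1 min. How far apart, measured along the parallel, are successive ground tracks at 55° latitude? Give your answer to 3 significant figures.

1670 km

Semi-major axis a = 6370 + 985 = 7355 km. Period T = 2π√(a³/μ) = 2π√(7355³/398600) = 6277.5 s = 104.62 min.
Node shift per orbit = (6277.5/86166) × 360° = 26.23°.
Equatorial spacing = 26.23 × 111.2 km/° = 2916 km.
At 55° latitude, spacing = 2916 × cos(55°) = 1672 km.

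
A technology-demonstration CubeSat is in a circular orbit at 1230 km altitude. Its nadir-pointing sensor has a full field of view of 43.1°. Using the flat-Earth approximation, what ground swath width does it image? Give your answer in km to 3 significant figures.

972 km

Half-angle = 43.1°/2 = 21.55°.
Swath width ≈ 2h·tan(θ/2) = 2 × 1230 × tan(21.55°) = 971.5 km.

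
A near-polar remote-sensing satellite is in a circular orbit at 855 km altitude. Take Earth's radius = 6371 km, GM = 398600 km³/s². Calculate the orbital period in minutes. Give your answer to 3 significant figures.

Semi-major axis a = 6371 + 855 = 7226 km. Period T = 2π√(a³/μ) = 2π√(7226³/398600) = 6113.1 s = 101.88 min.

102 min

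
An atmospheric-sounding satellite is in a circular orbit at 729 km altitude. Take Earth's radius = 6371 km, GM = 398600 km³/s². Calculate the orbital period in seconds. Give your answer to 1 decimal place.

5953.9 seconds

Semi-major axis a = 6371 + 729 = 7100 km. Period T = 2π√(a³/μ) = 2π√(7100³/398600) = 5953.9 s = 99.23 min.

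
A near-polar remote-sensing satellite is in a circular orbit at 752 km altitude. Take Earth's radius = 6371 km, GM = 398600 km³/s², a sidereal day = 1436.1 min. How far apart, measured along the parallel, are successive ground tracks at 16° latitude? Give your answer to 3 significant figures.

Semi-major axis a = 6371 + 752 = 7123 km. Period T = 2π√(a³/μ) = 2π√(7123³/398600) = 5982.8 s = 99.71 min.
Node shift per orbit = (5982.8/86166) × 360° = 25.00°.
Equatorial spacing = 25.00 × 111.2 km/° = 2779 km.
At 16° latitude, spacing = 2779 × cos(16°) = 2672 km.

2670 km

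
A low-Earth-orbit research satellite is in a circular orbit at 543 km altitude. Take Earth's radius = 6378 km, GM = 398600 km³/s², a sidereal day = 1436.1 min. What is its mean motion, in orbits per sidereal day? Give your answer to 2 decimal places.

15.04

Semi-major axis a = 6378 + 543 = 6921 km. Period T = 2π√(a³/μ) = 2π√(6921³/398600) = 5730.1 s = 95.50 min.
Orbits per sidereal day = 86166 / 5730.1 = 15.037.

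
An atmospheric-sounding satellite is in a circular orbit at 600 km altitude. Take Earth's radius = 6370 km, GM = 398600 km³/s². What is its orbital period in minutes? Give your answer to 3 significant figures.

96.5 min

Semi-major axis a = 6370 + 600 = 6970 km. Period T = 2π√(a³/μ) = 2π√(6970³/398600) = 5791.1 s = 96.52 min.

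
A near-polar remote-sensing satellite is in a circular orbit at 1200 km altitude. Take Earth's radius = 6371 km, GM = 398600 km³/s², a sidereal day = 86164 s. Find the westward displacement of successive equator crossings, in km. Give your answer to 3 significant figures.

3050 km

Semi-major axis a = 6371 + 1200 = 7571 km. Period T = 2π√(a³/μ) = 2π√(7571³/398600) = 6556.0 s = 109.27 min.
During one orbit Earth rotates (6556.0 / 86164) × 360° = 27.39°.
At the equator that is 27.39° × (2π·6371/360) km/° = 27.39 × 111.2 = 3046 km.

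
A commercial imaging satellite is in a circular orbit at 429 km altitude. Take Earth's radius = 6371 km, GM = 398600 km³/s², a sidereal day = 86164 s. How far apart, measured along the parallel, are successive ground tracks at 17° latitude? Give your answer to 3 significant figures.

2480 km

Semi-major axis a = 6371 + 429 = 6800 km. Period T = 2π√(a³/μ) = 2π√(6800³/398600) = 5580.5 s = 93.01 min.
Node shift per orbit = (5580.5/86164) × 360° = 23.32°.
Equatorial spacing = 23.32 × 111.2 km/° = 2593 km.
At 17° latitude, spacing = 2593 × cos(17°) = 2479 km.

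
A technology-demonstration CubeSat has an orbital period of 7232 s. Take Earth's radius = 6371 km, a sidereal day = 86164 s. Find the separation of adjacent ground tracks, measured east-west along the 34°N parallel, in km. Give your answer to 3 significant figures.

Node shift per orbit = (7232.0/86164) × 360° = 30.22°.
Equatorial spacing = 30.22 × 111.2 km/° = 3360 km.
At 34° latitude, spacing = 3360 × cos(34°) = 2785 km.

2790 km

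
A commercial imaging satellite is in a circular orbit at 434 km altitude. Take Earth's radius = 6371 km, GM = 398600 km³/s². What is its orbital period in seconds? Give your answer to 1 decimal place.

5586.7 seconds

Semi-major axis a = 6371 + 434 = 6805 km. Period T = 2π√(a³/μ) = 2π√(6805³/398600) = 5586.7 s = 93.11 min.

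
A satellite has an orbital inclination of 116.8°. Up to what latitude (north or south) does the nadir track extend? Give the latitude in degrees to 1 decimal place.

63.2°

Retrograde orbit: the ground track reaches ±(180° − i) = ±(180 − 116.8) = ±63.2°.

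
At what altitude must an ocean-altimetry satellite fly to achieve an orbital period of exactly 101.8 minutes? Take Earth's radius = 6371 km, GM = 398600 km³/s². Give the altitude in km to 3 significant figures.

T = 101.8 min = 6108.0 s.
From T = 2π√(a³/μ): a = (μ T²/4π²)^(1/3) = (398600 × 6108.0² / 4π²)^(1/3) = 7222 km.
Altitude h = a − R = 7222 − 6371 = 851 km.

851 km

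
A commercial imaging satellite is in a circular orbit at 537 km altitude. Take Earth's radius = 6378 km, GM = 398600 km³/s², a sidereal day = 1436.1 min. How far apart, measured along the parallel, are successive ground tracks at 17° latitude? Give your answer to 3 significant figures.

2550 km

Semi-major axis a = 6378 + 537 = 6915 km. Period T = 2π√(a³/μ) = 2π√(6915³/398600) = 5722.7 s = 95.38 min.
Node shift per orbit = (5722.7/86166) × 360° = 23.91°.
Equatorial spacing = 23.91 × 111.3 km/° = 2662 km.
At 17° latitude, spacing = 2662 × cos(17°) = 2545 km.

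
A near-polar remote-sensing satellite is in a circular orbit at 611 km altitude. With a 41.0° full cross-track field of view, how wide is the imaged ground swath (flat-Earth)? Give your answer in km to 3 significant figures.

457 km

Half-angle = 41.0°/2 = 20.5°.
Swath width ≈ 2h·tan(θ/2) = 2 × 611 × tan(20.5°) = 456.9 km.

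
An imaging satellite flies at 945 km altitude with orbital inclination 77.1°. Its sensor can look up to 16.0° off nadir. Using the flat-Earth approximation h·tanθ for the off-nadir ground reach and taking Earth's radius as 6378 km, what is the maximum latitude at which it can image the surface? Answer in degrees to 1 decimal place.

For a prograde orbit the ground track reaches latitude ±i = ±77.1°.
Sensor half-swath on the ground ≈ 945·tan(16.0°) = 271 km = 2.43° of latitude.
Maximum observable latitude ≈ 77.1 + 2.43 = 79.5°.

79.5°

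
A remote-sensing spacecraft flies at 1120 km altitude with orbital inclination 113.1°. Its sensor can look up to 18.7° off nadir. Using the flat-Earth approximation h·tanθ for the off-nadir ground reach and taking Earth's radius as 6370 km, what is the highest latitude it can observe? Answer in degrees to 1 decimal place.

70.3°

Retrograde orbit: the ground track reaches ±(180° − i) = ±(180 − 113.1) = ±66.9°.
Sensor half-swath on the ground ≈ 1120·tan(18.7°) = 379 km = 3.41° of latitude.
Maximum observable latitude ≈ 66.9 + 3.41 = 70.3°.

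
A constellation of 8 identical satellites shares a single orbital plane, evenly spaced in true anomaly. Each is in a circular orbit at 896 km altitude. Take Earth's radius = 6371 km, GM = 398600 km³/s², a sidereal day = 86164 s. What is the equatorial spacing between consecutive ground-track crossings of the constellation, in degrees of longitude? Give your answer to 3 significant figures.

3.22°

Semi-major axis a = 6371 + 896 = 7267 km. Period T = 2π√(a³/μ) = 2π√(7267³/398600) = 6165.2 s = 102.75 min.
Single-satellite node shift = (6165.2/86164) × 360° = 25.76°.
With 8 satellites evenly phased, successive equator crossings are 25.76/8 = 3.220° apart.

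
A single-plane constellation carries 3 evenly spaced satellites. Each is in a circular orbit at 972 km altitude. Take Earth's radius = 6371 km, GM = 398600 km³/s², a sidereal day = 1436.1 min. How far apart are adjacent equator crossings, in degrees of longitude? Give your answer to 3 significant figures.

Semi-major axis a = 6371 + 972 = 7343 km. Period T = 2π√(a³/μ) = 2π√(7343³/398600) = 6262.1 s = 104.37 min.
Single-satellite node shift = (6262.1/86166) × 360° = 26.16°.
With 3 satellites evenly phased, successive equator crossings are 26.16/3 = 8.721° apart.

8.72°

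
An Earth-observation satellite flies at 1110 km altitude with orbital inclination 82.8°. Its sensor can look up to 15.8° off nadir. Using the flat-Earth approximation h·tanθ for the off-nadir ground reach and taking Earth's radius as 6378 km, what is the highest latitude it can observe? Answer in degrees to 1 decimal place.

85.6°

For a prograde orbit the ground track reaches latitude ±i = ±82.8°.
Sensor half-swath on the ground ≈ 1110·tan(15.8°) = 314 km = 2.82° of latitude.
Maximum observable latitude ≈ 82.8 + 2.82 = 85.6°.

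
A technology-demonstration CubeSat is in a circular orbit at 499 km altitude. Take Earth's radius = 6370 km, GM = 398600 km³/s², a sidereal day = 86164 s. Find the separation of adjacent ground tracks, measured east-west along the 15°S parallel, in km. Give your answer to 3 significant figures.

Semi-major axis a = 6370 + 499 = 6869 km. Period T = 2π√(a³/μ) = 2π√(6869³/398600) = 5665.7 s = 94.43 min.
Node shift per orbit = (5665.7/86164) × 360° = 23.67°.
Equatorial spacing = 23.67 × 111.2 km/° = 2632 km.
At 15° latitude, spacing = 2632 × cos(15°) = 2542 km.

2540 km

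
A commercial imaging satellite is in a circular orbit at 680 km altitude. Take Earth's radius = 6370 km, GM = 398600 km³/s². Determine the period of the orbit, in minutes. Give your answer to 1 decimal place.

Semi-major axis a = 6370 + 680 = 7050 km. Period T = 2π√(a³/μ) = 2π√(7050³/398600) = 5891.1 s = 98.18 min.

98.2 min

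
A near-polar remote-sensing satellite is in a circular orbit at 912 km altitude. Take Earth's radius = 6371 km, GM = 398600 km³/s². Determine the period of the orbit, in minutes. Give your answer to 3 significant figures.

103 min

Semi-major axis a = 6371 + 912 = 7283 km. Period T = 2π√(a³/μ) = 2π√(7283³/398600) = 6185.5 s = 103.09 min.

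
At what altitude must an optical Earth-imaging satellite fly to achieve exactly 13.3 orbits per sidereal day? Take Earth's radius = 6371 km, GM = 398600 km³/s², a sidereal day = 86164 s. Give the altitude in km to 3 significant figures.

1140 km

Required period T = 86164 / 13.3 = 6478.5 s.
From T = 2π√(a³/μ): a = (μ T²/4π²)^(1/3) = (398600 × 6478.5² / 4π²)^(1/3) = 7511 km.
Altitude h = a − R = 7511 − 6371 = 1140 km.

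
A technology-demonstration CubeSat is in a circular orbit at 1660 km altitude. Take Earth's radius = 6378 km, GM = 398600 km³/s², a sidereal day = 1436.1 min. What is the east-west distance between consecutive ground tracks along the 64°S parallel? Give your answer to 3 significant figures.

1460 km

Semi-major axis a = 6378 + 1660 = 8038 km. Period T = 2π√(a³/μ) = 2π√(8038³/398600) = 7171.9 s = 119.53 min.
Node shift per orbit = (7171.9/86166) × 360° = 29.96°.
Equatorial spacing = 29.96 × 111.3 km/° = 3336 km.
At 64° latitude, spacing = 3336 × cos(64°) = 1462 km.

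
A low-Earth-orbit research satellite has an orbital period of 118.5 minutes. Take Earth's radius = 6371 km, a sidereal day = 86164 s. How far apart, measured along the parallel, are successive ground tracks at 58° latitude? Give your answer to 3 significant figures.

1750 km

T = 118.5 min = 7110.0 s.
Node shift per orbit = (7110.0/86164) × 360° = 29.71°.
Equatorial spacing = 29.71 × 111.2 km/° = 3303 km.
At 58° latitude, spacing = 3303 × cos(58°) = 1750 km.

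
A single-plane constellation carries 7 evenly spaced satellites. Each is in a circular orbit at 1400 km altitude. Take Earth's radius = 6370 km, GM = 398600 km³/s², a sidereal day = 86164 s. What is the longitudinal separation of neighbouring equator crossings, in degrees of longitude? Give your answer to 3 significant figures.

Semi-major axis a = 6370 + 1400 = 7770 km. Period T = 2π√(a³/μ) = 2π√(7770³/398600) = 6816.2 s = 113.60 min.
Single-satellite node shift = (6816.2/86164) × 360° = 28.48°.
With 7 satellites evenly phased, successive equator crossings are 28.48/7 = 4.068° apart.

4.07°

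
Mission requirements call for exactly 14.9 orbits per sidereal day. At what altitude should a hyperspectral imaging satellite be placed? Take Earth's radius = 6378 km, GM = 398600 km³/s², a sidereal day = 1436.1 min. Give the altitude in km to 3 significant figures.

Required period T = 86166 / 14.9 = 5783.0 s.
From T = 2π√(a³/μ): a = (μ T²/4π²)^(1/3) = (398600 × 5783.0² / 4π²)^(1/3) = 6963 km.
Altitude h = a − R = 6963 − 6378 = 585 km.

585 km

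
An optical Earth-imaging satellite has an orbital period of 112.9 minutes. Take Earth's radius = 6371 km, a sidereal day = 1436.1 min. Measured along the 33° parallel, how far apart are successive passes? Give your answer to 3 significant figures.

T = 112.9 min = 6774.0 s.
Node shift per orbit = (6774.0/86166) × 360° = 28.30°.
Equatorial spacing = 28.30 × 111.2 km/° = 3147 km.
At 33° latitude, spacing = 3147 × cos(33°) = 2639 km.

2640 km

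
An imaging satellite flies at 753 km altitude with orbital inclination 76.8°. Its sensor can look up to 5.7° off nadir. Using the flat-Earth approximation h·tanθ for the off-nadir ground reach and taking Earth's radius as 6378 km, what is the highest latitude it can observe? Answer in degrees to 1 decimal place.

For a prograde orbit the ground track reaches latitude ±i = ±76.8°.
Sensor half-swath on the ground ≈ 753·tan(5.7°) = 75 km = 0.68° of latitude.
Maximum observable latitude ≈ 76.8 + 0.68 = 77.5°.

77.5°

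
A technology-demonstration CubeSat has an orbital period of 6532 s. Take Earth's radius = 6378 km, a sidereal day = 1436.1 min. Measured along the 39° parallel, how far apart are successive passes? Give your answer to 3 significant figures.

Node shift per orbit = (6532.0/86166) × 360° = 27.29°.
Equatorial spacing = 27.29 × 111.3 km/° = 3038 km.
At 39° latitude, spacing = 3038 × cos(39°) = 2361 km.

2360 km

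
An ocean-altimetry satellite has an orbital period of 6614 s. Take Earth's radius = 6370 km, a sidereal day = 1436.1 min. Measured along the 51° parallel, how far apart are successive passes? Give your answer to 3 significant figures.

1930 km

Node shift per orbit = (6614.0/86166) × 360° = 27.63°.
Equatorial spacing = 27.63 × 111.2 km/° = 3072 km.
At 51° latitude, spacing = 3072 × cos(51°) = 1933 km.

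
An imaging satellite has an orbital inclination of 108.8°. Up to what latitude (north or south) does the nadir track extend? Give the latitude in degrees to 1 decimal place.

Retrograde orbit: the ground track reaches ±(180° − i) = ±(180 − 108.8) = ±71.2°.

71.2°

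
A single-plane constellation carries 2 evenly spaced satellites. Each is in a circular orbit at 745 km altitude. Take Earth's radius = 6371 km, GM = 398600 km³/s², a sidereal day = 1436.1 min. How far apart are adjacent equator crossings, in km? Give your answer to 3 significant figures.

1390 km

Semi-major axis a = 6371 + 745 = 7116 km. Period T = 2π√(a³/μ) = 2π√(7116³/398600) = 5974.0 s = 99.57 min.
Single-satellite node shift = (5974.0/86166) × 360° = 24.96°.
With 2 satellites evenly phased, successive equator crossings are 24.96/2 = 12.480° apart.
That is 12.480 × 111.2 = 1388 km at the equator.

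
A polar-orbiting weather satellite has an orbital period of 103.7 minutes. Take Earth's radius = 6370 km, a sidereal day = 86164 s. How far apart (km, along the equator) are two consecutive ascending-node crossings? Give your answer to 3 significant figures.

T = 103.7 min = 6222.0 s.
During one orbit Earth rotates (6222.0 / 86164) × 360° = 26.00°.
At the equator that is 26.00° × (2π·6370/360) km/° = 26.00 × 111.2 = 2890 km.

2890 km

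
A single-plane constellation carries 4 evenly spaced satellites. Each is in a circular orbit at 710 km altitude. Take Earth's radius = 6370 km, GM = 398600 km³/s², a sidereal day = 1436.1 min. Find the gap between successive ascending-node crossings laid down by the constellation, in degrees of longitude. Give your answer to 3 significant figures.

6.19°

Semi-major axis a = 6370 + 710 = 7080 km. Period T = 2π√(a³/μ) = 2π√(7080³/398600) = 5928.7 s = 98.81 min.
Single-satellite node shift = (5928.7/86166) × 360° = 24.77°.
With 4 satellites evenly phased, successive equator crossings are 24.77/4 = 6.193° apart.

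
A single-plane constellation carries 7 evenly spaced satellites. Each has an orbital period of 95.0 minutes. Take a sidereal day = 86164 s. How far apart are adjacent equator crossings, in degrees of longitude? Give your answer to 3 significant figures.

3.40°

T = 95.0 min = 5700.0 s.
Single-satellite node shift = (5700.0/86164) × 360° = 23.82°.
With 7 satellites evenly phased, successive equator crossings are 23.82/7 = 3.402° apart.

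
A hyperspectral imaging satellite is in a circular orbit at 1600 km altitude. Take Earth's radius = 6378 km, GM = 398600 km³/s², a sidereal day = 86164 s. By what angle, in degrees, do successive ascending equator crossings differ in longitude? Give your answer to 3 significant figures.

Semi-major axis a = 6378 + 1600 = 7978 km. Period T = 2π√(a³/μ) = 2π√(7978³/398600) = 7091.7 s = 118.20 min.
During one orbit Earth rotates (7091.7 / 86164) × 360° = 29.63°.

29.6°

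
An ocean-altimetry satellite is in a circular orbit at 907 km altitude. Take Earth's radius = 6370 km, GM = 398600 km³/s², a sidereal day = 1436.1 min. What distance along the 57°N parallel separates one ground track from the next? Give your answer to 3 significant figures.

1560 km

Semi-major axis a = 6370 + 907 = 7277 km. Period T = 2π√(a³/μ) = 2π√(7277³/398600) = 6177.9 s = 102.96 min.
Node shift per orbit = (6177.9/86166) × 360° = 25.81°.
Equatorial spacing = 25.81 × 111.2 km/° = 2870 km.
At 57° latitude, spacing = 2870 × cos(57°) = 1563 km.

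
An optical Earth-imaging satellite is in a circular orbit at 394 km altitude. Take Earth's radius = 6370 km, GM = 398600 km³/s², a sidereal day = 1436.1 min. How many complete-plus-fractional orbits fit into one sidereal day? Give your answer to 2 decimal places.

Semi-major axis a = 6370 + 394 = 6764 km. Period T = 2π√(a³/μ) = 2π√(6764³/398600) = 5536.3 s = 92.27 min.
Orbits per sidereal day = 86166 / 5536.3 = 15.564.

15.56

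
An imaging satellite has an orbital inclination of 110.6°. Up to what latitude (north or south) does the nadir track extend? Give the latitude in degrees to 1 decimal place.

69.4°

Retrograde orbit: the ground track reaches ±(180° − i) = ±(180 − 110.6) = ±69.4°.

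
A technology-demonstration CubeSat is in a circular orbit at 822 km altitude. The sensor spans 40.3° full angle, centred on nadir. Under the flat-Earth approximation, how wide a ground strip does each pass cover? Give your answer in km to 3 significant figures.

Half-angle = 40.3°/2 = 20.15°.
Swath width ≈ 2h·tan(θ/2) = 2 × 822 × tan(20.15°) = 603.2 km.

603 km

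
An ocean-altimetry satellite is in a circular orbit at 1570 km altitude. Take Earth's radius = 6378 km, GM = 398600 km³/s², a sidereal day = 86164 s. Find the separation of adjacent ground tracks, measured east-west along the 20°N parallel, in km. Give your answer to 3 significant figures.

3080 km

Semi-major axis a = 6378 + 1570 = 7948 km. Period T = 2π√(a³/μ) = 2π√(7948³/398600) = 7051.8 s = 117.53 min.
Node shift per orbit = (7051.8/86164) × 360° = 29.46°.
Equatorial spacing = 29.46 × 111.3 km/° = 3280 km.
At 20° latitude, spacing = 3280 × cos(20°) = 3082 km.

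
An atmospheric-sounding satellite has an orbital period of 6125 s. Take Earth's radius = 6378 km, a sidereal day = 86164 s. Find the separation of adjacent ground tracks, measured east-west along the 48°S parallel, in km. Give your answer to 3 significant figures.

Node shift per orbit = (6125.0/86164) × 360° = 25.59°.
Equatorial spacing = 25.59 × 111.3 km/° = 2849 km.
At 48° latitude, spacing = 2849 × cos(48°) = 1906 km.

1910 km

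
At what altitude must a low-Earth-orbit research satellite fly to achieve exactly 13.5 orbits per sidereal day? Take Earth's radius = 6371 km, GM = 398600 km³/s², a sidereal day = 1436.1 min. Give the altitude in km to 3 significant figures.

1070 km

Required period T = 86166 / 13.5 = 6382.7 s.
From T = 2π√(a³/μ): a = (μ T²/4π²)^(1/3) = (398600 × 6382.7² / 4π²)^(1/3) = 7437 km.
Altitude h = a − R = 7437 − 6371 = 1066 km.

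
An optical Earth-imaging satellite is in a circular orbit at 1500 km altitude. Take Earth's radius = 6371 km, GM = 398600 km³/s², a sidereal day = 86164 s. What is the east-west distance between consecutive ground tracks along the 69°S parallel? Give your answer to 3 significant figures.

Semi-major axis a = 6371 + 1500 = 7871 km. Period T = 2π√(a³/μ) = 2π√(7871³/398600) = 6949.5 s = 115.83 min.
Node shift per orbit = (6949.5/86164) × 360° = 29.04°.
Equatorial spacing = 29.04 × 111.2 km/° = 3229 km.
At 69° latitude, spacing = 3229 × cos(69°) = 1157 km.

1160 km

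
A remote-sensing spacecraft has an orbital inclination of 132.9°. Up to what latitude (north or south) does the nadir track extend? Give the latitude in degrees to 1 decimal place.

Retrograde orbit: the ground track reaches ±(180° − i) = ±(180 − 132.9) = ±47.1°.

47.1°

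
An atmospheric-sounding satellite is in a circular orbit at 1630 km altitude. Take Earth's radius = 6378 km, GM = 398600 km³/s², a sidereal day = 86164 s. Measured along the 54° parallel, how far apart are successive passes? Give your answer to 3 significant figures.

1950 km

Semi-major axis a = 6378 + 1630 = 8008 km. Period T = 2π√(a³/μ) = 2π√(8008³/398600) = 7131.8 s = 118.86 min.
Node shift per orbit = (7131.8/86164) × 360° = 29.80°.
Equatorial spacing = 29.80 × 111.3 km/° = 3317 km.
At 54° latitude, spacing = 3317 × cos(54°) = 1950 km.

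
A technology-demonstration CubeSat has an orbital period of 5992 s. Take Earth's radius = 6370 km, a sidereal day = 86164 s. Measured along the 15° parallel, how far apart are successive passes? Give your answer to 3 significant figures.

2690 km

Node shift per orbit = (5992.0/86164) × 360° = 25.04°.
Equatorial spacing = 25.04 × 111.2 km/° = 2783 km.
At 15° latitude, spacing = 2783 × cos(15°) = 2688 km.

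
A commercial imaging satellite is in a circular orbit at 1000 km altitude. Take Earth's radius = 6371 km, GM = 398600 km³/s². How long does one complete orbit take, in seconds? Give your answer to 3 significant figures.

Semi-major axis a = 6371 + 1000 = 7371 km. Period T = 2π√(a³/μ) = 2π√(7371³/398600) = 6298.0 s = 104.97 min.

6300 seconds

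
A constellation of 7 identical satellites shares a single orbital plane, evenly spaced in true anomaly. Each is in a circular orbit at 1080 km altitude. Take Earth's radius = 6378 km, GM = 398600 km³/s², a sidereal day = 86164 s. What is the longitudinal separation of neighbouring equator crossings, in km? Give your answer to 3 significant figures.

Semi-major axis a = 6378 + 1080 = 7458 km. Period T = 2π√(a³/μ) = 2π√(7458³/398600) = 6409.8 s = 106.83 min.
Single-satellite node shift = (6409.8/86164) × 360° = 26.78°.
With 7 satellites evenly phased, successive equator crossings are 26.78/7 = 3.826° apart.
That is 3.826 × 111.3 = 426 km at the equator.

426 km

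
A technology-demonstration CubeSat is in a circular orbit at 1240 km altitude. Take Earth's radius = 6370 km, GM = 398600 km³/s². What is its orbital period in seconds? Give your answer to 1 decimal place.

Semi-major axis a = 6370 + 1240 = 7610 km. Period T = 2π√(a³/μ) = 2π√(7610³/398600) = 6606.8 s = 110.11 min.

6606.8 seconds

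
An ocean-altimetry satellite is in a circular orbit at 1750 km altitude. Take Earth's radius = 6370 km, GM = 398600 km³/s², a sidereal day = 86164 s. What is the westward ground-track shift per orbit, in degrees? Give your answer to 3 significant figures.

30.4°

Semi-major axis a = 6370 + 1750 = 8120 km. Period T = 2π√(a³/μ) = 2π√(8120³/398600) = 7281.9 s = 121.37 min.
During one orbit Earth rotates (7281.9 / 86164) × 360° = 30.42°.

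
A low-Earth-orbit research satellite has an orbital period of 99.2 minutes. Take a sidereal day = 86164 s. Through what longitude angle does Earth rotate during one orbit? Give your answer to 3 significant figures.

T = 99.2 min = 5952.0 s.
During one orbit Earth rotates (5952.0 / 86164) × 360° = 24.87°.

24.9°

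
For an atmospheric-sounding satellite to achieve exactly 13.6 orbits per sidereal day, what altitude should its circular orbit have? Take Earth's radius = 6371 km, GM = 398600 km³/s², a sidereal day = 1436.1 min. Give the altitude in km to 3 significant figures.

1030 km

Required period T = 86166 / 13.6 = 6335.7 s.
From T = 2π√(a³/μ): a = (μ T²/4π²)^(1/3) = (398600 × 6335.7² / 4π²)^(1/3) = 7400 km.
Altitude h = a − R = 7400 − 6371 = 1029 km.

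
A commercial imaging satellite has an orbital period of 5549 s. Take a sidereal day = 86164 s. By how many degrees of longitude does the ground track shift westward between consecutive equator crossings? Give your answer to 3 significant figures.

23.2°

During one orbit Earth rotates (5549.0 / 86164) × 360° = 23.18°.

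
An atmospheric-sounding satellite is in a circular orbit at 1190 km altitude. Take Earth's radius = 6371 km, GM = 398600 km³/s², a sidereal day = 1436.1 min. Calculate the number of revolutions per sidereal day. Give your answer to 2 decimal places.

13.17

Semi-major axis a = 6371 + 1190 = 7561 km. Period T = 2π√(a³/μ) = 2π√(7561³/398600) = 6543.0 s = 109.05 min.
Orbits per sidereal day = 86166 / 6543.0 = 13.169.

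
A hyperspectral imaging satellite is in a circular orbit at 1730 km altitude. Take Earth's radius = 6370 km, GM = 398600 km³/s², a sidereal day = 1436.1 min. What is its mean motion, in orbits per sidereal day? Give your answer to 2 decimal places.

11.88

Semi-major axis a = 6370 + 1730 = 8100 km. Period T = 2π√(a³/μ) = 2π√(8100³/398600) = 7255.0 s = 120.92 min.
Orbits per sidereal day = 86166 / 7255.0 = 11.877.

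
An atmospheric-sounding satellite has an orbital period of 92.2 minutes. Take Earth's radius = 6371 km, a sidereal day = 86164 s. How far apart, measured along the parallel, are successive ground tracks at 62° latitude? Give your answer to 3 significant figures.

1210 km

T = 92.2 min = 5532.0 s.
Node shift per orbit = (5532.0/86164) × 360° = 23.11°.
Equatorial spacing = 23.11 × 111.2 km/° = 2570 km.
At 62° latitude, spacing = 2570 × cos(62°) = 1207 km.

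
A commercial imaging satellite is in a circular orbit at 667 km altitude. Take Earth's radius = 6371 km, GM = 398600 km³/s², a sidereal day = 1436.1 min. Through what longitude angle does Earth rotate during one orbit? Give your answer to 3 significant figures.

24.6°

Semi-major axis a = 6371 + 667 = 7038 km. Period T = 2π√(a³/μ) = 2π√(7038³/398600) = 5876.0 s = 97.93 min.
During one orbit Earth rotates (5876.0 / 86166) × 360° = 24.55°.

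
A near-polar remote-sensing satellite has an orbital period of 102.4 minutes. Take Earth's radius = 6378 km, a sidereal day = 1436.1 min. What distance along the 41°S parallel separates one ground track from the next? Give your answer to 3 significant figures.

T = 102.4 min = 6144.0 s.
Node shift per orbit = (6144.0/86166) × 360° = 25.67°.
Equatorial spacing = 25.67 × 111.3 km/° = 2857 km.
At 41° latitude, spacing = 2857 × cos(41°) = 2157 km.

2160 km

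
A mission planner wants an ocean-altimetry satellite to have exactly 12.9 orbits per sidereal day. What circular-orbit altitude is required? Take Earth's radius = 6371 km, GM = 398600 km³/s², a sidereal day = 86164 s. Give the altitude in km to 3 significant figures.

1290 km

Required period T = 86164 / 12.9 = 6679.4 s.
From T = 2π√(a³/μ): a = (μ T²/4π²)^(1/3) = (398600 × 6679.4² / 4π²)^(1/3) = 7666 km.
Altitude h = a − R = 7666 − 6371 = 1295 km.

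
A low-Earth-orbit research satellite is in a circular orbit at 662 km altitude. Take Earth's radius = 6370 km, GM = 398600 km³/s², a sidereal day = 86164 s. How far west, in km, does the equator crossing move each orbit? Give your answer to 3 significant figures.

2730 km

Semi-major axis a = 6370 + 662 = 7032 km. Period T = 2π√(a³/μ) = 2π√(7032³/398600) = 5868.5 s = 97.81 min.
During one orbit Earth rotates (5868.5 / 86164) × 360° = 24.52°.
At the equator that is 24.52° × (2π·6370/360) km/° = 24.52 × 111.2 = 2726 km.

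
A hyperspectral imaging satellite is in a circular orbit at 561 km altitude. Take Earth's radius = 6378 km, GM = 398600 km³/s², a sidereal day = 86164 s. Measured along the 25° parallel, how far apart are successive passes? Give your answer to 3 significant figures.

2420 km

Semi-major axis a = 6378 + 561 = 6939 km. Period T = 2π√(a³/μ) = 2π√(6939³/398600) = 5752.5 s = 95.87 min.
Node shift per orbit = (5752.5/86164) × 360° = 24.03°.
Equatorial spacing = 24.03 × 111.3 km/° = 2675 km.
At 25° latitude, spacing = 2675 × cos(25°) = 2425 km.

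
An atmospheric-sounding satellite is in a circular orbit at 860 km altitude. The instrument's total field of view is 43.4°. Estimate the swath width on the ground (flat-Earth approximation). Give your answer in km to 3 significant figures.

Half-angle = 43.4°/2 = 21.7°.
Swath width ≈ 2h·tan(θ/2) = 2 × 860 × tan(21.7°) = 684.5 km.

684 km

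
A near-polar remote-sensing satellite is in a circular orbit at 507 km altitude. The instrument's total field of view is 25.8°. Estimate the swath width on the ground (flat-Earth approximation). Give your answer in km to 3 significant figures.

232 km

Half-angle = 25.8°/2 = 12.9°.
Swath width ≈ 2h·tan(θ/2) = 2 × 507 × tan(12.9°) = 232.2 km.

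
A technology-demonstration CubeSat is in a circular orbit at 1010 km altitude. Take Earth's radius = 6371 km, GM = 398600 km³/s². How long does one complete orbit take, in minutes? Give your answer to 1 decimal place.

105.2 min

Semi-major axis a = 6371 + 1010 = 7381 km. Period T = 2π√(a³/μ) = 2π√(7381³/398600) = 6310.8 s = 105.18 min.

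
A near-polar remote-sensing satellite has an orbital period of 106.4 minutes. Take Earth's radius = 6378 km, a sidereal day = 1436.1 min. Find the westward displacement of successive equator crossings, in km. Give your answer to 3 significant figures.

2970 km

T = 106.4 min = 6384.0 s.
During one orbit Earth rotates (6384.0 / 86166) × 360° = 26.67°.
At the equator that is 26.67° × (2π·6378/360) km/° = 26.67 × 111.3 = 2969 km.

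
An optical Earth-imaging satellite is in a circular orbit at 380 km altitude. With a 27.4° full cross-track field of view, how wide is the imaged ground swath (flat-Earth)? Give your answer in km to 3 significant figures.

Half-angle = 27.4°/2 = 13.7°.
Swath width ≈ 2h·tan(θ/2) = 2 × 380 × tan(13.7°) = 185.3 km.

185 km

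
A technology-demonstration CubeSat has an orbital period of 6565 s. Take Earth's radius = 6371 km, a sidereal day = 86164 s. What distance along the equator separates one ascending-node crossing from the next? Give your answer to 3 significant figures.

During one orbit Earth rotates (6565.0 / 86164) × 360° = 27.43°.
At the equator that is 27.43° × (2π·6371/360) km/° = 27.43 × 111.2 = 3050 km.

3050 km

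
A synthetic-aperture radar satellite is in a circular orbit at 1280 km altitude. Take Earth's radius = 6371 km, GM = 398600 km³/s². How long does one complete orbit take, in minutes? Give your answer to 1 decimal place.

111.0 min

Semi-major axis a = 6371 + 1280 = 7651 km. Period T = 2π√(a³/μ) = 2π√(7651³/398600) = 6660.2 s = 111.00 min.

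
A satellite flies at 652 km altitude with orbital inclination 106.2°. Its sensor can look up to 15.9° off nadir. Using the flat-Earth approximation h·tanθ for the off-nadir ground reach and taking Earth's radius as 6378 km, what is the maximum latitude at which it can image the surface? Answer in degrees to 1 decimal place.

Retrograde orbit: the ground track reaches ±(180° − i) = ±(180 − 106.2) = ±73.8°.
Sensor half-swath on the ground ≈ 652·tan(15.9°) = 186 km = 1.67° of latitude.
Maximum observable latitude ≈ 73.8 + 1.67 = 75.5°.

75.5°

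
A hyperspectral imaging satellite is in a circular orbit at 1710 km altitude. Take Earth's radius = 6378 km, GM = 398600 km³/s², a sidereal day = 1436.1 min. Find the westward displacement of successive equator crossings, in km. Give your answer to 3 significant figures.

3370 km

Semi-major axis a = 6378 + 1710 = 8088 km. Period T = 2π√(a³/μ) = 2π√(8088³/398600) = 7238.9 s = 120.65 min.
During one orbit Earth rotates (7238.9 / 86166) × 360° = 30.24°.
At the equator that is 30.24° × (2π·6378/360) km/° = 30.24 × 111.3 = 3367 km.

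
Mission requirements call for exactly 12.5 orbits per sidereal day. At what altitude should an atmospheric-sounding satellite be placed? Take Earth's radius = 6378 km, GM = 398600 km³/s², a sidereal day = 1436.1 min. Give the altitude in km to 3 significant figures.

1450 km

Required period T = 86166 / 12.5 = 6893.3 s.
From T = 2π√(a³/μ): a = (μ T²/4π²)^(1/3) = (398600 × 6893.3² / 4π²)^(1/3) = 7828 km.
Altitude h = a − R = 7828 − 6378 = 1450 km.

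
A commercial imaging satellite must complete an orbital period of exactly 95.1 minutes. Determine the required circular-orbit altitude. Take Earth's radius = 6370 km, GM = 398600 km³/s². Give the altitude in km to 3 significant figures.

532 km

T = 95.1 min = 5706.0 s.
From T = 2π√(a³/μ): a = (μ T²/4π²)^(1/3) = (398600 × 5706.0² / 4π²)^(1/3) = 6902 km.
Altitude h = a − R = 6902 − 6370 = 532 km.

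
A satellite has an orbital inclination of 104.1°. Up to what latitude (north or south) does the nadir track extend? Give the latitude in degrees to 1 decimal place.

75.9°

Retrograde orbit: the ground track reaches ±(180° − i) = ±(180 − 104.1) = ±75.9°.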